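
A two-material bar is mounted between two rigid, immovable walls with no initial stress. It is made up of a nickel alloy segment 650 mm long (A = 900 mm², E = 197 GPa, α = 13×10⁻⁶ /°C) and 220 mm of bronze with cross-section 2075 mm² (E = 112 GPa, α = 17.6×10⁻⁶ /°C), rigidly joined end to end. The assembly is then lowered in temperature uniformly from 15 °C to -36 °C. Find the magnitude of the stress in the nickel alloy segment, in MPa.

σ ≈ 151 MPa (tensile)

If the supports were absent, the total length change would be Σ αᵢΔT Lᵢ = 13×10⁻⁶×51×650 + 17.6×10⁻⁶×51×220 = 0.6284 mm.
Since the ends are fixed, an axial force P builds up, equal in every segment, with P · Σ Lᵢ/(AᵢEᵢ) = δ_free.
The series flexibility is Σ Lᵢ/(AᵢEᵢ) = 650/(900×197×10³) + 220/(2075×112×10³) = 4.613×10⁻⁶ mm/N.
P = 0.6284 / 4.613×10⁻⁶ = 136200 N = 136.2 kN, tensile.
σ_{nickel alloy} = P / A = 136200 / 900 = 151.4 MPa.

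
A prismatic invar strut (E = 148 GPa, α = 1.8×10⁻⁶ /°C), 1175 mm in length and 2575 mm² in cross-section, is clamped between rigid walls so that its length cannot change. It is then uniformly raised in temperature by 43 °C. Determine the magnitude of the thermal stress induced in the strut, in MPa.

σ ≈ 11.5 MPa (compressive)

With length fixed, the mechanical strain must cancel the thermal strain αΔT = 1.8×10⁻⁶ × 43 = 77.4×10⁻⁶.
The stress required to suppress this strain is σ = Eε = 148×10³ × 77.4×10⁻⁶ = 11.46 MPa, compressive since the strut is trying to expand.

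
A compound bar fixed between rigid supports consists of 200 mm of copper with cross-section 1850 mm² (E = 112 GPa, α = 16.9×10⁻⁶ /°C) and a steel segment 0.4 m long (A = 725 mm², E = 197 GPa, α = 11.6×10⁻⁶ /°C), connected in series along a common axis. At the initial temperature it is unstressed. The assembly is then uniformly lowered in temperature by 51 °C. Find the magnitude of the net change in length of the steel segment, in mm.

If the supports were absent, the total length change would be Σ αᵢΔT Lᵢ = 16.9×10⁻⁶×51×200 + 11.6×10⁻⁶×51×400 = 0.409 mm.
The rigid supports impose zero overall length change; the single axial force P common to all segments must satisfy P Σ Lᵢ/(AᵢEᵢ) = δ_free.
Σ Lᵢ/(AᵢEᵢ) = 200/(1850×112×10³) + 400/(725×197×10³) = 3.766×10⁻⁶ mm/N.
Hence P = δ_free / Σ(L/AE) = 0.409/3.766×10⁻⁶ = 108.6 kN (tensile).
For the steel segment, free thermal change = 11.6×10⁻⁶×51×400 = 0.2366 mm and elastic change from P = 108600×400/(725×197×10³) = 0.3042 mm; these oppose, so the net change is 0.0675 mm (segment lengthens).

|ΔL| ≈ 0.0675 mm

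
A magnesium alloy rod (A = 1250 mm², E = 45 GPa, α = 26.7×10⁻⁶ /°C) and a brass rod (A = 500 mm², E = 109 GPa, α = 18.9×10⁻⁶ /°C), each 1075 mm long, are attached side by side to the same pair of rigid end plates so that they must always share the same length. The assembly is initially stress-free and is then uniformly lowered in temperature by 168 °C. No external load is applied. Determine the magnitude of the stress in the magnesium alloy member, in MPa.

σ ≈ 29 MPa (tensile)

Equilibrium of a rigid end plate with no external load gives equal and opposite internal forces ±P in the two members. Since α_{magnesium alloy} > α_{brass}, cooling drives the magnesium alloy into tension and the brass into compression.
Compatibility of the two members (thermal + elastic change equal): (α₁ − α₂)ΔT = P·[1/(A₁E₁) + 1/(A₂E₂)].
|α₁ − α₂|·ΔT = 7.8×10⁻⁶ × 168 = 0.00131.
1/(A₁E₁) + 1/(A₂E₂) = 1/(1250×45×10³) + 1/(500×109×10³) = 3.613×10⁻⁸ N⁻¹.
P = 0.00131 / 3.613×10⁻⁸ = 36270 N = 36.27 kN.
σ_{magnesium alloy} = P/A₁ = 36270/1250 = 29.02 MPa, tensile.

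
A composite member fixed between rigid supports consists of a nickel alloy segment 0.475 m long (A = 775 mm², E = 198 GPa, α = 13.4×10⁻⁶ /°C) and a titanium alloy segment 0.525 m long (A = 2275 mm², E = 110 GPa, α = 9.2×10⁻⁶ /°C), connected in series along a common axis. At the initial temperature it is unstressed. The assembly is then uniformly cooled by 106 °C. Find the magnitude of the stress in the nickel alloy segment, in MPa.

Free thermal contraction of the whole bar: Σ αᵢΔT Lᵢ = 13.4×10⁻⁶×106×475 + 9.2×10⁻⁶×106×525 = 1.187 mm.
Since the ends are fixed, an axial force P builds up, equal in every segment, with P · Σ Lᵢ/(AᵢEᵢ) = δ_free.
Σ Lᵢ/(AᵢEᵢ) = 475/(775×198×10³) + 525/(2275×110×10³) = 5.193×10⁻⁶ mm/N.
Hence P = δ_free / Σ(L/AE) = 1.187/5.193×10⁻⁶ = 228.5 kN (tensile).
σ_{nickel alloy} = P / A = 228500 / 775 = 294.8 MPa.

σ ≈ 295 MPa (tensile)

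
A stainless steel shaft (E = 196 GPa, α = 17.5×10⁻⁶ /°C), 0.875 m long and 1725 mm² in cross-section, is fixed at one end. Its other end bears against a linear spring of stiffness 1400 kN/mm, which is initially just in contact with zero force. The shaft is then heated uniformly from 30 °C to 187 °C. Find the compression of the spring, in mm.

If the spring were absent the shaft would lengthen by αΔT L = 17.5×10⁻⁶ × 157 × 875 = 2.404 mm.
With a force P in the spring, the elastic change of the shaft is PL/(AE) and that of the spring is P/k; compatibility requires their sum to equal δ_free.
P [ L/(AE) + 1/k ] = δ_free → P [ 875/(1725×196×10³) + 1/(1400×10³) ] = 2.404.
P = 2.404 / 3.302×10⁻⁶ = 728000 N.
Spring compression = P/k = 728000/(1400×10³) = 0.52 mm.

δ ≈ 0.52 mm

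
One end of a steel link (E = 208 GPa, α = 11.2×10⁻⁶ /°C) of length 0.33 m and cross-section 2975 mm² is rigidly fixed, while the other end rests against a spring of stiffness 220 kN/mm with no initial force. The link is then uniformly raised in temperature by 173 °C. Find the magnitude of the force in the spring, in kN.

P ≈ 126 kN

The unrestrained thermal change is αΔT L = 11.2×10⁻⁶ × 173 × 330 = 0.6394 mm.
With a force P in the spring, the elastic change of the link is PL/(AE) and that of the spring is P/k; compatibility requires their sum to equal δ_free.
P [ L/(AE) + 1/k ] = δ_free → P [ 330/(2975×208×10³) + 1/(220×10³) ] = 0.6394.
P = 0.6394 / 5.079×10⁻⁶ = 125900 N.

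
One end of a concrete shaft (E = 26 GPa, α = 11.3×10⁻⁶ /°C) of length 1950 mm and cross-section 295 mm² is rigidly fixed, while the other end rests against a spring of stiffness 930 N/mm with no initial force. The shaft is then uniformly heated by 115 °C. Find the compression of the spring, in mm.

δ ≈ 2.05 mm

Free thermal expansion: δ_free = αΔT L = 11.3×10⁻⁶ × 115 × 1950 = 2.534 mm.
With a force P in the spring, the elastic change of the shaft is PL/(AE) and that of the spring is P/k; compatibility requires their sum to equal δ_free.
P [ L/(AE) + 1/k ] = δ_free → P [ 1950/(295×26×10³) + 1/(930) ] = 2.534.
P = 2.534 / 0.00133 = 1906 N.
Spring compression = P/k = 1906/(930) = 2.049 mm.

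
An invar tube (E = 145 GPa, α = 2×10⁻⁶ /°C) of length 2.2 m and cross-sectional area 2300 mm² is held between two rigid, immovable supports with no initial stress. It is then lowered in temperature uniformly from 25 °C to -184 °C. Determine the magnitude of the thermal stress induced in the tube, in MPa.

The supports are rigid, so the total axial strain is zero. The restrained thermal strain is ε = αΔT = 2×10⁻⁶ × 209 = 418×10⁻⁶.
Hence σ = E·αΔT = 145×10³ × 418×10⁻⁶ = 60.61 MPa, tensile.

σ ≈ 60.6 MPa (tensile)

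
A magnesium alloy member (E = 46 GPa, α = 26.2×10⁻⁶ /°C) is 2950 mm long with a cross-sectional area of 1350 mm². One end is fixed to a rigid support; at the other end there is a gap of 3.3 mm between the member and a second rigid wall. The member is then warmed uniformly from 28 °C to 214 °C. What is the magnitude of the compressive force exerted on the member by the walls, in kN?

Free thermal elongation = αΔT L = 26.2×10⁻⁶ × 186 × 2950 = 14.38 mm.
This exceeds the 3.3 mm gap, so the wall pushes back. The portion of expansion that must be recovered elastically is δ_free − gap = 14.38 − 3.3 = 11.08 mm.
So σ = E(δ_free − g)/L = 46×10³ × 11.08/2950 = 172.7 MPa.
P = σA = 172.7 × 1350 = 233.2 kN.

P ≈ 233 kN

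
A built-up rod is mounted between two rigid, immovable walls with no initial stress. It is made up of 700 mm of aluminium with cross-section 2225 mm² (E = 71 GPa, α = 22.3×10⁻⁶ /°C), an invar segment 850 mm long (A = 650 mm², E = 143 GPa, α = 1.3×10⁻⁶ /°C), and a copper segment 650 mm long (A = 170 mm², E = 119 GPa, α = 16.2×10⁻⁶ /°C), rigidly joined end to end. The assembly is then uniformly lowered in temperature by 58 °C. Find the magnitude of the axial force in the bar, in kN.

P ≈ 34.6 kN (tensile)

If the supports were absent, the total length change would be Σ αᵢΔT Lᵢ = 22.3×10⁻⁶×58×700 + 1.3×10⁻⁶×58×850 + 16.2×10⁻⁶×58×650 = 1.58 mm.
Since the ends are fixed, an axial force P builds up, equal in every segment, with P · Σ Lᵢ/(AᵢEᵢ) = δ_free.
The series flexibility is Σ Lᵢ/(AᵢEᵢ) = 700/(2225×71×10³) + 850/(650×143×10³) + 650/(170×119×10³) = 4.571×10⁻⁵ mm/N.
Hence P = δ_free / Σ(L/AE) = 1.58/4.571×10⁻⁵ = 34.57 kN (tensile).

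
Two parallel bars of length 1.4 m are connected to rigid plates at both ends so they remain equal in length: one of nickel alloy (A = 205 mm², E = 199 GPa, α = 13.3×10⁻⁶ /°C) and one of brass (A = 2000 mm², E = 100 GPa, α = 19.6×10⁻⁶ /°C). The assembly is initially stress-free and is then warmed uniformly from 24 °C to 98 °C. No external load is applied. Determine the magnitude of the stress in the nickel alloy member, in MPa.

σ ≈ 77.1 MPa (tensile)

Both members must finish at the same length. With the larger α, the brass tends to over-expand; the plates restrain it, putting the brass in compression and the nickel alloy in tension. With no external load the two internal forces are equal and opposite, magnitude P.
Compatibility of the two members (thermal + elastic change equal): (α₁ − α₂)ΔT = P·[1/(A₁E₁) + 1/(A₂E₂)].
|α₁ − α₂|·ΔT = 6.3×10⁻⁶ × 74 = 0.0004662.
1/(A₁E₁) + 1/(A₂E₂) = 1/(205×199×10³) + 1/(2000×100×10³) = 2.951×10⁻⁸ N⁻¹.
So P = 0.0004662 / 2.951×10⁻⁸ = 15.8 kN.
σ_{nickel alloy} = P/A₁ = 15800/205 = 77.06 MPa, tensile.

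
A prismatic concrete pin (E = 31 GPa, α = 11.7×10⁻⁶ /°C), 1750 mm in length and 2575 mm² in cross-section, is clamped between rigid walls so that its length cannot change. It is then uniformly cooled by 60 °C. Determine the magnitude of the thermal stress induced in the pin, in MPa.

σ ≈ 21.8 MPa (tensile)

The supports are rigid, so the total axial strain is zero. The restrained thermal strain is ε = αΔT = 11.7×10⁻⁶ × 60 = 702×10⁻⁶.
The stress required to suppress this strain is σ = Eε = 31×10³ × 702×10⁻⁶ = 21.76 MPa, tensile since the pin is trying to contract.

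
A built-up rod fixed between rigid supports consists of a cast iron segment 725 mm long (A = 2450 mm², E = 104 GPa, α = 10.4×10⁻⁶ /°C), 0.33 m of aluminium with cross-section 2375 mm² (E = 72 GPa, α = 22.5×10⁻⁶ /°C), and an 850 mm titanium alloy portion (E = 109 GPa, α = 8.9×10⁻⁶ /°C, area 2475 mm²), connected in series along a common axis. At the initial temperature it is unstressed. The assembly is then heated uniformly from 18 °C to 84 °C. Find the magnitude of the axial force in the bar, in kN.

With the walls removed the bar would change length by δ_free = Σ αᵢΔT Lᵢ = 10.4×10⁻⁶×66×725 + 22.5×10⁻⁶×66×330 + 8.9×10⁻⁶×66×850 = 1.487 mm.
The walls prevent any net length change, so an axial force P (same in every segment) develops. Compatibility: P · Σ Lᵢ/(AᵢEᵢ) = δ_free.
The series flexibility is Σ Lᵢ/(AᵢEᵢ) = 725/(2450×104×10³) + 330/(2375×72×10³) + 850/(2475×109×10³) = 7.926×10⁻⁶ mm/N.
Hence P = δ_free / Σ(L/AE) = 1.487/7.926×10⁻⁶ = 187.6 kN (compressive).

P ≈ 188 kN (compressive)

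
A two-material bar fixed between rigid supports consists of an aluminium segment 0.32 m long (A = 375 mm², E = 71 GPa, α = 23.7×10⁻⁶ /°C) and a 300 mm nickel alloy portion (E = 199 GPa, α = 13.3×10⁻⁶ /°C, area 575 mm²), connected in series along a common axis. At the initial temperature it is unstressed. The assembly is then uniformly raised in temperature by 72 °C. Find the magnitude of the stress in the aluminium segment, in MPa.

Free thermal expansion of the whole bar: Σ αᵢΔT Lᵢ = 23.7×10⁻⁶×72×320 + 13.3×10⁻⁶×72×300 = 0.8333 mm.
The walls prevent any net length change, so an axial force P (same in every segment) develops. Compatibility: P · Σ Lᵢ/(AᵢEᵢ) = δ_free.
Σ Lᵢ/(AᵢEᵢ) = 320/(375×71×10³) + 300/(575×199×10³) = 1.464×10⁻⁵ mm/N.
Hence P = δ_free / Σ(L/AE) = 0.8333/1.464×10⁻⁵ = 56.92 kN (compressive).
σ_{aluminium} = P / A = 56920 / 375 = 151.8 MPa.

σ ≈ 152 MPa (compressive)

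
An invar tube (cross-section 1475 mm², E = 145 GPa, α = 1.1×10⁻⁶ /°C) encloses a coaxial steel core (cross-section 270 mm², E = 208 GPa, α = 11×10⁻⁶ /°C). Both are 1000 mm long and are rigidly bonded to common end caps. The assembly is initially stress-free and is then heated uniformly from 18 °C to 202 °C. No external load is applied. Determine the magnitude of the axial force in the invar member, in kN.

P ≈ 81 kN (tensile in the invar)

Both members must finish at the same length. With the larger α, the steel tends to over-expand; the plates restrain it, putting the steel in compression and the invar in tension. With no external load the two internal forces are equal and opposite, magnitude P.
Compatibility of the two members (thermal + elastic change equal): (α₁ − α₂)ΔT = P·[1/(A₁E₁) + 1/(A₂E₂)].
|α₁ − α₂|·ΔT = 9.9×10⁻⁶ × 184 = 0.001822.
1/(A₁E₁) + 1/(A₂E₂) = 1/(1475×145×10³) + 1/(270×208×10³) = 2.248×10⁻⁸ N⁻¹.
P = 0.001822 / 2.248×10⁻⁸ = 81030 N = 81.03 kN.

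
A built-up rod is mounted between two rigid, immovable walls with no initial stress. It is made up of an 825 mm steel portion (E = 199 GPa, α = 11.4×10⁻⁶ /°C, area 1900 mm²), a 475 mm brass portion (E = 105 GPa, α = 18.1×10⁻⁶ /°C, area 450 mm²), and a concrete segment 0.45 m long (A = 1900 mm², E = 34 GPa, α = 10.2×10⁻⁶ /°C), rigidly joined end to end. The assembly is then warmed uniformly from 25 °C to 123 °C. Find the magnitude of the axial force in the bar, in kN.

With the walls removed the bar would change length by δ_free = Σ αᵢΔT Lᵢ = 11.4×10⁻⁶×98×825 + 18.1×10⁻⁶×98×475 + 10.2×10⁻⁶×98×450 = 2.214 mm.
Since the ends are fixed, an axial force P builds up, equal in every segment, with P · Σ Lᵢ/(AᵢEᵢ) = δ_free.
Σ Lᵢ/(AᵢEᵢ) = 825/(1900×199×10³) + 475/(450×105×10³) + 450/(1900×34×10³) = 1.92×10⁻⁵ mm/N.
So P = 2.214 / 1.92×10⁻⁵ = 115.3 kN, compressive.

P ≈ 115 kN (compressive)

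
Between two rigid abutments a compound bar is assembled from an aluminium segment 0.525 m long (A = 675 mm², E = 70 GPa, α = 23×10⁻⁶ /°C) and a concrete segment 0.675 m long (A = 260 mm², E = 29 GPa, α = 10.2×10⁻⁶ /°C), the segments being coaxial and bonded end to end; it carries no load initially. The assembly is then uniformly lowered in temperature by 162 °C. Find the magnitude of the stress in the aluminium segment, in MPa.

σ ≈ 45.2 MPa (tensile)

With the walls removed the bar would change length by δ_free = Σ αᵢΔT Lᵢ = 23×10⁻⁶×162×525 + 10.2×10⁻⁶×162×675 = 3.072 mm.
The rigid supports impose zero overall length change; the single axial force P common to all segments must satisfy P Σ Lᵢ/(AᵢEᵢ) = δ_free.
Σ Lᵢ/(AᵢEᵢ) = 525/(675×70×10³) + 675/(260×29×10³) = 0.0001006 mm/N.
Hence P = δ_free / Σ(L/AE) = 3.072/0.0001006 = 30.52 kN (tensile).
σ_{aluminium} = P / A = 30520 / 675 = 45.22 MPa.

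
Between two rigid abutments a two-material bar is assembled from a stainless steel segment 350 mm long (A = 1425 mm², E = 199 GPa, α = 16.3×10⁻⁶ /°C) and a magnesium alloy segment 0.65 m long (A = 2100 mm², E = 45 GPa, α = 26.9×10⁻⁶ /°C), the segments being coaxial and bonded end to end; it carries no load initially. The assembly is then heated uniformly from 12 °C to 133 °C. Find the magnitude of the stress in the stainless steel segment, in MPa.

Free thermal expansion of the whole bar: Σ αᵢΔT Lᵢ = 16.3×10⁻⁶×121×350 + 26.9×10⁻⁶×121×650 = 2.806 mm.
The rigid supports impose zero overall length change; the single axial force P common to all segments must satisfy P Σ Lᵢ/(AᵢEᵢ) = δ_free.
Σ Lᵢ/(AᵢEᵢ) = 350/(1425×199×10³) + 650/(2100×45×10³) = 8.113×10⁻⁶ mm/N.
So P = 2.806 / 8.113×10⁻⁶ = 345.9 kN, compressive.
σ_{stainless steel} = P / A = 345900 / 1425 = 242.7 MPa.

σ ≈ 243 MPa (compressive)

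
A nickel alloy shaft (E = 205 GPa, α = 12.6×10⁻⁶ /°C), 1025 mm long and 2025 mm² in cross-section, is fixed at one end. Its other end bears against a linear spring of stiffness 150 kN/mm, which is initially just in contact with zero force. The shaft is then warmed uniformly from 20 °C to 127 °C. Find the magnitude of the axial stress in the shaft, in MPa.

If the spring were absent the shaft would lengthen by αΔT L = 12.6×10⁻⁶ × 107 × 1025 = 1.382 mm.
Let P be the compressive force at the spring. The shaft shortens elastically by PL/(AE) and the spring compresses by P/k; together these equal δ_free.
So P = δ_free / [L/(AE) + 1/k] = 1.382 / [ 1025/(2025×205×10³) + 1/(150×10³) ].
P = 1.382 / 9.136×10⁻⁶ = 151300 N.
σ = P/A = 151300/2025 = 74.7 MPa.

σ ≈ 74.7 MPa (compressive)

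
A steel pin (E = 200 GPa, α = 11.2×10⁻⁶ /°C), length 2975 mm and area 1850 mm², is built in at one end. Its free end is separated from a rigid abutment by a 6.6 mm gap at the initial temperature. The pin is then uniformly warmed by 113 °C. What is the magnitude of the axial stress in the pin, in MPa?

σ ≈ 0 MPa

If the wall were absent the pin would grow by αΔT L = 11.2×10⁻⁶ × 113 × 2975 = 3.765 mm.
This is smaller than the 6.6 mm clearance, so the pin expands freely without reaching the stop — the stress is zero.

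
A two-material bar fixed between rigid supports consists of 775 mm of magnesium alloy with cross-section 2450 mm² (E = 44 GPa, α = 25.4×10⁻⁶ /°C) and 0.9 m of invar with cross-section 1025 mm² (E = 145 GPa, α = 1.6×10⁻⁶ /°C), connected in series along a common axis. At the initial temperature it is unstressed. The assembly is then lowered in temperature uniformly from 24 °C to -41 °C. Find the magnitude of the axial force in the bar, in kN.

P ≈ 104 kN (tensile)

If the supports were absent, the total length change would be Σ αᵢΔT Lᵢ = 25.4×10⁻⁶×65×775 + 1.6×10⁻⁶×65×900 = 1.373 mm.
The walls prevent any net length change, so an axial force P (same in every segment) develops. Compatibility: P · Σ Lᵢ/(AᵢEᵢ) = δ_free.
Σ Lᵢ/(AᵢEᵢ) = 775/(2450×44×10³) + 900/(1025×145×10³) = 1.324×10⁻⁵ mm/N.
So P = 1.373 / 1.324×10⁻⁵ = 103.7 kN, tensile.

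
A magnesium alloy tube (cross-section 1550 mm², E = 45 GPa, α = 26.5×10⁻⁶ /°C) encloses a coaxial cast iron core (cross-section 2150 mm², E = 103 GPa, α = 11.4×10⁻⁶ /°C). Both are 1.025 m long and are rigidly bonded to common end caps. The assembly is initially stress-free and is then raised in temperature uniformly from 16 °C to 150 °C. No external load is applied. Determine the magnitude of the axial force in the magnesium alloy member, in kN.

P ≈ 107 kN (compressive in the magnesium alloy)

Equilibrium of a rigid end plate with no external load gives equal and opposite internal forces ±P in the two members. Since α_{magnesium alloy} > α_{cast iron}, heating drives the magnesium alloy into compression and the cast iron into tension.
Equating the net (thermal + elastic) strains gives |α₁ − α₂|·ΔT = P·[1/(A₁E₁) + 1/(A₂E₂)].
|α₁ − α₂|·ΔT = 15.1×10⁻⁶ × 134 = 0.002023.
1/(A₁E₁) + 1/(A₂E₂) = 1/(1550×45×10³) + 1/(2150×103×10³) = 1.885×10⁻⁸ N⁻¹.
P = 0.002023 / 1.885×10⁻⁸ = 107300 N = 107.3 kN.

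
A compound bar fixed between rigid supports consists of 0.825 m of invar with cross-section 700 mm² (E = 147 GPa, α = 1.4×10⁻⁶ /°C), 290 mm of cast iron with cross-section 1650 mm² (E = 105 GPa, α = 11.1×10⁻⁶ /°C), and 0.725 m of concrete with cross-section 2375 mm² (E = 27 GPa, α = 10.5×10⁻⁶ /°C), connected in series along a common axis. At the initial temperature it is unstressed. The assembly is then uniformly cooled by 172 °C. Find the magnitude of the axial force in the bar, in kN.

If the supports were absent, the total length change would be Σ αᵢΔT Lᵢ = 1.4×10⁻⁶×172×825 + 11.1×10⁻⁶×172×290 + 10.5×10⁻⁶×172×725 = 2.062 mm.
The rigid supports impose zero overall length change; the single axial force P common to all segments must satisfy P Σ Lᵢ/(AᵢEᵢ) = δ_free.
The series flexibility is Σ Lᵢ/(AᵢEᵢ) = 825/(700×147×10³) + 290/(1650×105×10³) + 725/(2375×27×10³) = 2.1×10⁻⁵ mm/N.
P = 2.062 / 2.1×10⁻⁵ = 98190 N = 98.19 kN, tensile.

P ≈ 98.2 kN (tensile)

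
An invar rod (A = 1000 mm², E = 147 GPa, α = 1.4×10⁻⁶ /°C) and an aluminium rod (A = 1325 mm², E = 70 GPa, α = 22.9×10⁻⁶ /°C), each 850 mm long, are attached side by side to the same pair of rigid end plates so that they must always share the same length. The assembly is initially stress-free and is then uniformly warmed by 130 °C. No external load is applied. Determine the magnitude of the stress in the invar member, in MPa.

σ ≈ 159 MPa (tensile)

The aluminium has the larger α, so on heating it would change length more than the invar if both were free. The rigid plates force a common final length, so the aluminium is put into compression and the invar into tension, with equal and opposite forces P (no external load).
Compatibility of the two members (thermal + elastic change equal): (α₁ − α₂)ΔT = P·[1/(A₁E₁) + 1/(A₂E₂)].
|α₁ − α₂|·ΔT = 21.5×10⁻⁶ × 130 = 0.002795.
1/(A₁E₁) + 1/(A₂E₂) = 1/(1000×147×10³) + 1/(1325×70×10³) = 1.758×10⁻⁸ N⁻¹.
So P = 0.002795 / 1.758×10⁻⁸ = 158.9 kN.
σ_{invar} = P/A₁ = 158900/1000 = 158.9 MPa, tensile.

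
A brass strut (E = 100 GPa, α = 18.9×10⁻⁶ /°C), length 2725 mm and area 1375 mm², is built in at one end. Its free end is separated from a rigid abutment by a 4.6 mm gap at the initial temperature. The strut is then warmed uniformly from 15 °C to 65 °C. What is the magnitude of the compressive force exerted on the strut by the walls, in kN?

Unrestrained expansion: δ_free = αΔT L = 18.9×10⁻⁶ × 50 × 2725 = 2.575 mm.
This is smaller than the 4.6 mm clearance, so the strut expands freely without reaching the stop — the stress is zero.

P ≈ 0 kN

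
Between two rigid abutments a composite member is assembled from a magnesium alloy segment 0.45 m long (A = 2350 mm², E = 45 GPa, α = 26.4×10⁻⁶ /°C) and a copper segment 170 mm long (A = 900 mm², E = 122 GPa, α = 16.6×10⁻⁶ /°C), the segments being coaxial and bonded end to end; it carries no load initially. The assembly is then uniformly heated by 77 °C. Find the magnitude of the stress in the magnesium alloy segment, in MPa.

Free thermal expansion of the whole bar: Σ αᵢΔT Lᵢ = 26.4×10⁻⁶×77×450 + 16.6×10⁻⁶×77×170 = 1.132 mm.
The rigid supports impose zero overall length change; the single axial force P common to all segments must satisfy P Σ Lᵢ/(AᵢEᵢ) = δ_free.
Σ Lᵢ/(AᵢEᵢ) = 450/(2350×45×10³) + 170/(900×122×10³) = 5.804×10⁻⁶ mm/N.
So P = 1.132 / 5.804×10⁻⁶ = 195.1 kN, compressive.
σ_{magnesium alloy} = P / A = 195100 / 2350 = 83 MPa.

σ ≈ 83 MPa (compressive)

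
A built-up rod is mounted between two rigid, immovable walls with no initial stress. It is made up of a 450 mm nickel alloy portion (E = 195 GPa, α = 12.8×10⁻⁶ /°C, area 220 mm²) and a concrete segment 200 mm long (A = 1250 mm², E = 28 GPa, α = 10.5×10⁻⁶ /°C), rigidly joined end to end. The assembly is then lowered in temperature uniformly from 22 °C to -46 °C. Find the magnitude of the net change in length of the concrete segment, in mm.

|ΔL| ≈ 0.0457 mm

Free thermal contraction of the whole bar: Σ αᵢΔT Lᵢ = 12.8×10⁻⁶×68×450 + 10.5×10⁻⁶×68×200 = 0.5345 mm.
The rigid supports impose zero overall length change; the single axial force P common to all segments must satisfy P Σ Lᵢ/(AᵢEᵢ) = δ_free.
Σ Lᵢ/(AᵢEᵢ) = 450/(220×195×10³) + 200/(1250×28×10³) = 1.62×10⁻⁵ mm/N.
P = 0.5345 / 1.62×10⁻⁵ = 32980 N = 32.98 kN, tensile.
For the concrete segment, free thermal change = 10.5×10⁻⁶×68×200 = 0.1428 mm and elastic change from P = 32980×200/(1250×28×10³) = 0.1885 mm; these oppose, so the net change is 0.0457 mm (segment lengthens).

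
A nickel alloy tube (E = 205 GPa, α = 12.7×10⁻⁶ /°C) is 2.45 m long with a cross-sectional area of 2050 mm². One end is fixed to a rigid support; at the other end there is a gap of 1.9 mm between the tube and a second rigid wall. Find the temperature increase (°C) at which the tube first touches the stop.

ΔT ≈ 61.1 °C

The gap closes when αΔT L = 1.9 mm, since the tube is still unstressed at that instant.
ΔT = 1.9 / (12.7×10⁻⁶ × 2450) = 61.06 °C.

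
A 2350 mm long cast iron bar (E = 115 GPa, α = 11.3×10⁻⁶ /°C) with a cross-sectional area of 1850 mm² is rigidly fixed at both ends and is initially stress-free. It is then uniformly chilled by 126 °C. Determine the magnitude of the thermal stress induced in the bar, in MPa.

σ ≈ 164 MPa (tensile)

With length fixed, the mechanical strain must cancel the thermal strain αΔT = 11.3×10⁻⁶ × 126 = 1423.8×10⁻⁶.
σ = EαΔT = 115×10³ × 11.3×10⁻⁶ × 126 = 163.7 MPa (tensile; the bar is trying to contract).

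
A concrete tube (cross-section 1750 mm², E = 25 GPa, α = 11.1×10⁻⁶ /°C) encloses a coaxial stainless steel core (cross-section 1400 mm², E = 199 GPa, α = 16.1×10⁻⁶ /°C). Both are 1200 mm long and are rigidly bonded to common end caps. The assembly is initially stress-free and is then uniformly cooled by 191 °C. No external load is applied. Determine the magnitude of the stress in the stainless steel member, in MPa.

σ ≈ 25.8 MPa (tensile)

Equilibrium of a rigid end plate with no external load gives equal and opposite internal forces ±P in the two members. Since α_{stainless steel} > α_{concrete}, cooling drives the stainless steel into tension and the concrete into compression.
Setting the final lengths equal and cancelling L: (α₁ − α₂)ΔT = P/(A₁E₁) + P/(A₂E₂).
|α₁ − α₂|·ΔT = 5×10⁻⁶ × 191 = 0.000955.
1/(A₁E₁) + 1/(A₂E₂) = 1/(1750×25×10³) + 1/(1400×199×10³) = 2.645×10⁻⁸ N⁻¹.
So P = 0.000955 / 2.645×10⁻⁸ = 36.11 kN.
σ_{stainless steel} = P/A₂ = 36110/1400 = 25.79 MPa, tensile.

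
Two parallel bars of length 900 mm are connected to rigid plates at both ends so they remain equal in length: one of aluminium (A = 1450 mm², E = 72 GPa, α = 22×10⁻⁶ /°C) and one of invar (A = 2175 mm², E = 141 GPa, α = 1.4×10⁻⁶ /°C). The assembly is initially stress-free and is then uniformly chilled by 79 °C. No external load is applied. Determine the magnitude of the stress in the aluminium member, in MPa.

σ ≈ 87.4 MPa (tensile)

The aluminium has the larger α, so on cooling it would change length more than the invar if both were free. The rigid plates force a common final length, so the aluminium is put into tension and the invar into compression, with equal and opposite forces P (no external load).
Equating the net (thermal + elastic) strains gives |α₁ − α₂|·ΔT = P·[1/(A₁E₁) + 1/(A₂E₂)].
|α₁ − α₂|·ΔT = 20.6×10⁻⁶ × 79 = 0.001627.
1/(A₁E₁) + 1/(A₂E₂) = 1/(1450×72×10³) + 1/(2175×141×10³) = 1.284×10⁻⁸ N⁻¹.
P = 0.001627 / 1.284×10⁻⁸ = 126800 N = 126.8 kN.
σ_{aluminium} = P/A₁ = 126800/1450 = 87.41 MPa, tensile.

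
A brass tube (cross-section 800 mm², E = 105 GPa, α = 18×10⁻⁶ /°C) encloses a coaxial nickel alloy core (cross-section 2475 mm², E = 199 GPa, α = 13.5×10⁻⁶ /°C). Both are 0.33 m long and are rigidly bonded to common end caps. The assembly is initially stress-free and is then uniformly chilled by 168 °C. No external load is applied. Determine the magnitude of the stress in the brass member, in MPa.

σ ≈ 67.8 MPa (tensile)

Equilibrium of a rigid end plate with no external load gives equal and opposite internal forces ±P in the two members. Since α_{brass} > α_{nickel alloy}, cooling drives the brass into tension and the nickel alloy into compression.
Compatibility of the two members (thermal + elastic change equal): (α₁ − α₂)ΔT = P·[1/(A₁E₁) + 1/(A₂E₂)].
|α₁ − α₂|·ΔT = 4.5×10⁻⁶ × 168 = 0.000756.
1/(A₁E₁) + 1/(A₂E₂) = 1/(800×105×10³) + 1/(2475×199×10³) = 1.394×10⁻⁸ N⁻¹.
P = 0.000756 / 1.394×10⁻⁸ = 54250 N = 54.25 kN.
σ_{brass} = P/A₁ = 54250/800 = 67.81 MPa, tensile.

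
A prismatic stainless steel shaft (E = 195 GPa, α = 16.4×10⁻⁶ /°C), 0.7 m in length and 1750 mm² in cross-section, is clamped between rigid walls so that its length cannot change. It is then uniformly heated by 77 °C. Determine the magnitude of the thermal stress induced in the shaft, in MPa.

σ ≈ 246 MPa (compressive)

Because both ends are immovable the net strain is zero, and the suppressed thermal strain is αΔT = 16.4×10⁻⁶ × 77 = 1262.8×10⁻⁶.
The stress required to suppress this strain is σ = Eε = 195×10³ × 1262.8×10⁻⁶ = 246.2 MPa, compressive since the shaft is trying to expand.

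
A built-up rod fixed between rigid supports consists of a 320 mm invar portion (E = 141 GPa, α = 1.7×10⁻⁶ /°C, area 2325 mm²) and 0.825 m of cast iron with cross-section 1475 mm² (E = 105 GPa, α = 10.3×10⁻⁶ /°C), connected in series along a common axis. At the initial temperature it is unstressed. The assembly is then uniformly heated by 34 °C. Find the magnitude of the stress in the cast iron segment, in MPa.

With the walls removed the bar would change length by δ_free = Σ αᵢΔT Lᵢ = 1.7×10⁻⁶×34×320 + 10.3×10⁻⁶×34×825 = 0.3074 mm.
Since the ends are fixed, an axial force P builds up, equal in every segment, with P · Σ Lᵢ/(AᵢEᵢ) = δ_free.
Σ Lᵢ/(AᵢEᵢ) = 320/(2325×141×10³) + 825/(1475×105×10³) = 6.303×10⁻⁶ mm/N.
So P = 0.3074 / 6.303×10⁻⁶ = 48.77 kN, compressive.
σ_{cast iron} = P / A = 48770 / 1475 = 33.07 MPa.

σ ≈ 33.1 MPa (compressive)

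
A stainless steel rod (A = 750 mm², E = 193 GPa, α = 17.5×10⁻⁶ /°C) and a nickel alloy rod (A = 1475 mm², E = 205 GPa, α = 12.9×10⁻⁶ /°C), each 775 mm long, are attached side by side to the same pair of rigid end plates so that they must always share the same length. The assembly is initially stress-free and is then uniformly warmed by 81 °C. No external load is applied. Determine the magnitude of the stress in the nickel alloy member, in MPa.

σ ≈ 24.7 MPa (tensile)

The stainless steel has the larger α, so on heating it would change length more than the nickel alloy if both were free. The rigid plates force a common final length, so the stainless steel is put into compression and the nickel alloy into tension, with equal and opposite forces P (no external load).
Equating the net (thermal + elastic) strains gives |α₁ − α₂|·ΔT = P·[1/(A₁E₁) + 1/(A₂E₂)].
|α₁ − α₂|·ΔT = 4.6×10⁻⁶ × 81 = 0.0003726.
1/(A₁E₁) + 1/(A₂E₂) = 1/(750×193×10³) + 1/(1475×205×10³) = 1.022×10⁻⁸ N⁻¹.
So P = 0.0003726 / 1.022×10⁻⁸ = 36.47 kN.
σ_{nickel alloy} = P/A₂ = 36470/1475 = 24.73 MPa, tensile.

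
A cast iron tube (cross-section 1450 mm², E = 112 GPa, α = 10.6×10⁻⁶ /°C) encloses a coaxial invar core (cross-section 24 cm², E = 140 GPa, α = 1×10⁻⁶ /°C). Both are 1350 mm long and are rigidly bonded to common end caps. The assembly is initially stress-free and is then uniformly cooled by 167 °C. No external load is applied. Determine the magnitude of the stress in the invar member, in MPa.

Equilibrium of a rigid end plate with no external load gives equal and opposite internal forces ±P in the two members. Since α_{cast iron} > α_{invar}, cooling drives the cast iron into tension and the invar into compression.
Compatibility of the two members (thermal + elastic change equal): (α₁ − α₂)ΔT = P·[1/(A₁E₁) + 1/(A₂E₂)].
|α₁ − α₂|·ΔT = 9.6×10⁻⁶ × 167 = 0.001603.
1/(A₁E₁) + 1/(A₂E₂) = 1/(1450×112×10³) + 1/(2400×140×10³) = 9.134×10⁻⁹ N⁻¹.
P = 0.001603 / 9.134×10⁻⁹ = 175500 N = 175.5 kN.
σ_{invar} = P/A₂ = 175500/2400 = 73.13 MPa, compressive.

σ ≈ 73.1 MPa (compressive)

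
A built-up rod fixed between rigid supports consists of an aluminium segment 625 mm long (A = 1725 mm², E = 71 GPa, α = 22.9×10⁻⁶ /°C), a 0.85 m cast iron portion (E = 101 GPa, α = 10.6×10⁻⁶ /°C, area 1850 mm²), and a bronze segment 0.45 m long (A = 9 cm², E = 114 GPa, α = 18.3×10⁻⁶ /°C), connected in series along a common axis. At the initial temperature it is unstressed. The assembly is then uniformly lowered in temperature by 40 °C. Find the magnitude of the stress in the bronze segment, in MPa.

σ ≈ 99.9 MPa (tensile)

With the walls removed the bar would change length by δ_free = Σ αᵢΔT Lᵢ = 22.9×10⁻⁶×40×625 + 10.6×10⁻⁶×40×850 + 18.3×10⁻⁶×40×450 = 1.262 mm.
The walls prevent any net length change, so an axial force P (same in every segment) develops. Compatibility: P · Σ Lᵢ/(AᵢEᵢ) = δ_free.
Σ Lᵢ/(AᵢEᵢ) = 625/(1725×71×10³) + 850/(1850×101×10³) + 450/(900×114×10³) = 1.404×10⁻⁵ mm/N.
So P = 1.262 / 1.404×10⁻⁵ = 89.92 kN, tensile.
σ_{bronze} = P / A = 89920 / 900 = 99.91 MPa.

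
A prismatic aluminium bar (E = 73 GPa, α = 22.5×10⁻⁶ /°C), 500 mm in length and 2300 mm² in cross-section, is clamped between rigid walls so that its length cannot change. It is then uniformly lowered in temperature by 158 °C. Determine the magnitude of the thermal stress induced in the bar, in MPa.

σ ≈ 260 MPa (tensile)

The supports are rigid, so the total axial strain is zero. The restrained thermal strain is ε = αΔT = 22.5×10⁻⁶ × 158 = 3555×10⁻⁶.
The stress required to suppress this strain is σ = Eε = 73×10³ × 3555×10⁻⁶ = 259.5 MPa, tensile since the bar is trying to contract.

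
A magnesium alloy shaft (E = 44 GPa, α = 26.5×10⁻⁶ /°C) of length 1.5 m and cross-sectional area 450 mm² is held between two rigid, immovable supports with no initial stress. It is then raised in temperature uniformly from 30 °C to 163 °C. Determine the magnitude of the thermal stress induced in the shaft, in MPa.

σ ≈ 155 MPa (compressive)

The supports are rigid, so the total axial strain is zero. The restrained thermal strain is ε = αΔT = 26.5×10⁻⁶ × 133 = 3524.5×10⁻⁶.
Hence σ = E·αΔT = 44×10³ × 3524.5×10⁻⁶ = 155.1 MPa, compressive.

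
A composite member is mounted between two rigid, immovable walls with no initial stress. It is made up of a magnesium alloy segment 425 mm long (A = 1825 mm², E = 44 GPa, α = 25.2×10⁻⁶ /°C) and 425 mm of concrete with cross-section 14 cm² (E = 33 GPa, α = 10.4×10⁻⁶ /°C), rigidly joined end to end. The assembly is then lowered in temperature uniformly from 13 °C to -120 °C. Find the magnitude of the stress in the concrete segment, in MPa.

σ ≈ 99.2 MPa (tensile)

With the walls removed the bar would change length by δ_free = Σ αᵢΔT Lᵢ = 25.2×10⁻⁶×133×425 + 10.4×10⁻⁶×133×425 = 2.012 mm.
The walls prevent any net length change, so an axial force P (same in every segment) develops. Compatibility: P · Σ Lᵢ/(AᵢEᵢ) = δ_free.
The series flexibility is Σ Lᵢ/(AᵢEᵢ) = 425/(1825×44×10³) + 425/(1400×33×10³) = 1.449×10⁻⁵ mm/N.
So P = 2.012 / 1.449×10⁻⁵ = 138.9 kN, tensile.
σ_{concrete} = P / A = 138900 / 1400 = 99.18 MPa.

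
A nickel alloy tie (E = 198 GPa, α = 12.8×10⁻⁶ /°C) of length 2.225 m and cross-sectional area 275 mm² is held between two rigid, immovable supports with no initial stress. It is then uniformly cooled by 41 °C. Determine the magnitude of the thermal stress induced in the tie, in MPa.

σ ≈ 104 MPa (tensile)

With length fixed, the mechanical strain must cancel the thermal strain αΔT = 12.8×10⁻⁶ × 41 = 524.8×10⁻⁶.
The stress required to suppress this strain is σ = Eε = 198×10³ × 524.8×10⁻⁶ = 103.9 MPa, tensile since the tie is trying to contract.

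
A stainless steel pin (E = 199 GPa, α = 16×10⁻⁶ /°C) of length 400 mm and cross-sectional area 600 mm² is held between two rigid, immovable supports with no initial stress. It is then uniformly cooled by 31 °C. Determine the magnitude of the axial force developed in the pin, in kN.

P ≈ 59.2 kN (tensile)

Full restraint means ε = 0, so the stress is σ = EαΔT = 199×10³ × 16×10⁻⁶ × 31 = 98.7 MPa.
Then P = σA = 98.7 × 600 mm² = 59.22 kN, tensile.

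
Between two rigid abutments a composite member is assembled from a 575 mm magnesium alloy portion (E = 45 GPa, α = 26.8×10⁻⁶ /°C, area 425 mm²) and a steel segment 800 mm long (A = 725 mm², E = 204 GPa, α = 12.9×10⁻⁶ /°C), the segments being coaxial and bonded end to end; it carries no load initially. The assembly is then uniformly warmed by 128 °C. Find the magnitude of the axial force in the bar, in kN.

P ≈ 92.8 kN (compressive)

Free thermal expansion of the whole bar: Σ αᵢΔT Lᵢ = 26.8×10⁻⁶×128×575 + 12.9×10⁻⁶×128×800 = 3.293 mm.
The walls prevent any net length change, so an axial force P (same in every segment) develops. Compatibility: P · Σ Lᵢ/(AᵢEᵢ) = δ_free.
Σ Lᵢ/(AᵢEᵢ) = 575/(425×45×10³) + 800/(725×204×10³) = 3.547×10⁻⁵ mm/N.
P = 3.293 / 3.547×10⁻⁵ = 92840 N = 92.84 kN, compressive.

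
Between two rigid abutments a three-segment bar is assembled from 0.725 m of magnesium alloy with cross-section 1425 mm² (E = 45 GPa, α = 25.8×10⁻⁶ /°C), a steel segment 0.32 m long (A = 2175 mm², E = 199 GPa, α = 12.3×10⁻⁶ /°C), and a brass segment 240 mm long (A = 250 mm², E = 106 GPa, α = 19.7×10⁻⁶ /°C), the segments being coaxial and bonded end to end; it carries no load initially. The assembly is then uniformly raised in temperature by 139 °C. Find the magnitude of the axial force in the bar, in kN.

P ≈ 180 kN (compressive)

Free thermal expansion of the whole bar: Σ αᵢΔT Lᵢ = 25.8×10⁻⁶×139×725 + 12.3×10⁻⁶×139×320 + 19.7×10⁻⁶×139×240 = 3.804 mm.
The rigid supports impose zero overall length change; the single axial force P common to all segments must satisfy P Σ Lᵢ/(AᵢEᵢ) = δ_free.
Σ Lᵢ/(AᵢEᵢ) = 725/(1425×45×10³) + 320/(2175×199×10³) + 240/(250×106×10³) = 2.11×10⁻⁵ mm/N.
Hence P = δ_free / Σ(L/AE) = 3.804/2.11×10⁻⁵ = 180.3 kN (compressive).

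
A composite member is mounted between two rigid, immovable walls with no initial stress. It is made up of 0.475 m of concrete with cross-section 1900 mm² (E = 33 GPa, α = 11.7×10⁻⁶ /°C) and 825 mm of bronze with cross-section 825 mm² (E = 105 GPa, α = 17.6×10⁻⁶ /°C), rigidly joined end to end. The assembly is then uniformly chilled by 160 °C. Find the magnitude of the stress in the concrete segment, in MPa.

With the walls removed the bar would change length by δ_free = Σ αᵢΔT Lᵢ = 11.7×10⁻⁶×160×475 + 17.6×10⁻⁶×160×825 = 3.212 mm.
The rigid supports impose zero overall length change; the single axial force P common to all segments must satisfy P Σ Lᵢ/(AᵢEᵢ) = δ_free.
Σ Lᵢ/(AᵢEᵢ) = 475/(1900×33×10³) + 825/(825×105×10³) = 1.71×10⁻⁵ mm/N.
P = 3.212 / 1.71×10⁻⁵ = 187900 N = 187.9 kN, tensile.
σ_{concrete} = P / A = 187900 / 1900 = 98.88 MPa.

σ ≈ 98.9 MPa (tensile)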